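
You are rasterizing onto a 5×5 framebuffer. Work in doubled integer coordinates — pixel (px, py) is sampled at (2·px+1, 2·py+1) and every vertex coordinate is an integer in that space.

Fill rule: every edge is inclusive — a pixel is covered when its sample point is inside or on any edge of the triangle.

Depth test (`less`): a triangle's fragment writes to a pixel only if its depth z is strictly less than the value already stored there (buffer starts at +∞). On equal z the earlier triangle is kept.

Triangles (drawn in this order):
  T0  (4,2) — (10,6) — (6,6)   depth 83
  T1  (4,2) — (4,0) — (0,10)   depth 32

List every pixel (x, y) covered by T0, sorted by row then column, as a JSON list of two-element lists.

T0:
  2·area = 16
  edge (4, 2)→(10, 6): d=(6,4) inclusive
  edge (10, 6)→(6, 6): d=(-4,0) inclusive
  edge (6, 6)→(4, 2): d=(-2,-4) inclusive
    (2,1)@(5, 3): e=[2,12,2] → █
    (3,1)@(7, 3): e=[-6,12,10] → ·
    (2,2)@(5, 5): e=[14,4,-2] → ·
    (3,2)@(7, 5): e=[6,4,6] → █
    (4,2)@(9, 5): e=[-2,4,14] → ·
    (3,3)@(7, 7): e=[18,-4,2] → ·
  covered (2 px):
    · · · · ·
    · · █ · ·
    · · · █ ·
    · · · · ·
    · · · · ·
T1:
  2·area = 8  (B↔C swapped to make it positive)
  edge (4, 2)→(0, 10): d=(-4,8) inclusive
  edge (0, 10)→(4, 0): d=(4,-10) inclusive
  edge (4, 0)→(4, 2): d=(0,2) inclusive
    (1,1)@(3, 3): e=[4,2,2] → █
    (2,1)@(5, 3): e=[-12,22,-2] → ·
    (1,2)@(3, 5): e=[-4,10,2] → ·
  covered (1 px):
    · · · · ·
    · █ · · ·
    · · · · ·
    · · · · ·
    · · · · ·

Result: [[2,1],[3,2]]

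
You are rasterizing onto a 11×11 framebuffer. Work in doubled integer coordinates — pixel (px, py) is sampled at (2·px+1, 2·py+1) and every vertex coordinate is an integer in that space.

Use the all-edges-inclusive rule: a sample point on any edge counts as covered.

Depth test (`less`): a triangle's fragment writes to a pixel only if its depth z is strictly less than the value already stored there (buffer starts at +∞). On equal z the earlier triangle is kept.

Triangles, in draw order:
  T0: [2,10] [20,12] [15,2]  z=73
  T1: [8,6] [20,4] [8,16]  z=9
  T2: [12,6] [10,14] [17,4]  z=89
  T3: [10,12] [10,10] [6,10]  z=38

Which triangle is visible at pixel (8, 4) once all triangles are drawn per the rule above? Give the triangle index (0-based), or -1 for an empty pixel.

T0:
  2·area = 170  (B↔C swapped to make it positive)
  edge (2, 10)→(15, 2): d=(13,-8) inclusive
  edge (15, 2)→(20, 12): d=(5,10) inclusive
  edge (20, 12)→(2, 10): d=(-18,-2) inclusive
    (7,1)@(15, 3): e=[13,5,152] → █
    (8,1)@(17, 3): e=[29,-15,156] → ·
    (5,2)@(11, 5): e=[7,55,108] → █
    (6,2)@(13, 5): e=[23,35,112] → █
    (8,2)@(17, 5): e=[55,-5,120] → ·
    (3,3)@(7, 7): e=[1,105,64] → █
    (4,3)@(9, 7): e=[17,85,68] → █
    (8,3)@(17, 7): e=[81,5,84] → █
    (9,3)@(19, 7): e=[97,-15,88] → ·
    (2,4)@(5, 9): e=[11,135,24] → █
    (9,4)@(19, 9): e=[123,-5,52] → ·
    (2,5)@(5, 11): e=[37,145,-12] → ·
    (5,5)@(11, 11): e=[85,85,0] → █  [on edge]
  covered (22 px):
    · · · · · · · · · · ·
    · · · · · · · █ · · ·
    · · · · · █ █ █ · · ·
    · · · █ █ █ █ █ █ · ·
    · · █ █ █ █ █ █ █ · ·
    · · · · · █ █ █ █ █ ·
    · · · · · · · · · · ·
    · · · · · · · · · · ·
    · · · · · · · · · · ·
    · · · · · · · · · · ·
    · · · · · · · · · · ·
T1:
  2·area = 120
  edge (8, 6)→(20, 4): d=(12,-2) inclusive
  edge (20, 4)→(8, 16): d=(-12,12) inclusive
  edge (8, 16)→(8, 6): d=(0,-10) inclusive
    (10,1)@(21, 3): e=[-10,0,130] → ·  [on edge]
    (7,2)@(15, 5): e=[2,48,70] → █
    (8,2)@(17, 5): e=[6,24,90] → █
    (9,2)@(19, 5): e=[10,0,110] → █  [on edge]
    (10,2)@(21, 5): e=[14,-24,130] → ·
    (4,3)@(9, 7): e=[14,96,10] → █
    (5,3)@(11, 7): e=[18,72,30] → █
    (6,3)@(13, 7): e=[22,48,50] → █
    (8,3)@(17, 7): e=[30,0,90] → █  [on edge]
    (9,3)@(19, 7): e=[34,-24,110] → ·
    (4,4)@(9, 9): e=[38,72,10] → █
    (7,4)@(15, 9): e=[50,0,70] → █  [on edge]
    (6,5)@(13, 11): e=[70,0,50] → █  [on edge]
    (5,6)@(11, 13): e=[90,0,30] → █  [on edge]
    (4,7)@(9, 15): e=[110,0,10] → █  [on edge]
    (3,8)@(7, 17): e=[130,0,-10] → ·  [on edge]
    (2,9)@(5, 19): e=[150,0,-30] → ·  [on edge]
    (1,10)@(3, 21): e=[170,0,-50] → ·  [on edge]
  covered (18 px):
    · · · · · · · · · · ·
    · · · · · · · · · · ·
    · · · · · · · █ █ █ ·
    · · · · █ █ █ █ █ · ·
    · · · · █ █ █ █ · · ·
    · · · · █ █ █ · · · ·
    · · · · █ █ · · · · ·
    · · · · █ · · · · · ·
    · · · · · · · · · · ·
    · · · · · · · · · · ·
    · · · · · · · · · · ·
T2:
  2·area = 36  (B↔C swapped to make it positive)
  edge (12, 6)→(17, 4): d=(5,-2) inclusive
  edge (17, 4)→(10, 14): d=(-7,10) inclusive
  edge (10, 14)→(12, 6): d=(2,-8) inclusive
    (7,2)@(15, 5): e=[1,13,22] → █
    (8,2)@(17, 5): e=[5,-7,38] → ·
    (6,3)@(13, 7): e=[7,19,10] → █
    (7,3)@(15, 7): e=[11,-1,26] → ·
    (6,4)@(13, 9): e=[17,5,14] → █
    (7,4)@(15, 9): e=[21,-15,30] → ·
    (5,5)@(11, 11): e=[23,11,2] → █
    (6,5)@(13, 11): e=[27,-9,18] → ·
    (5,6)@(11, 13): e=[33,-3,6] → ·
  covered (4 px):
    · · · · · · · · · · ·
    · · · · · · · · · · ·
    · · · · · · · █ · · ·
    · · · · · · █ · · · ·
    · · · · · · █ · · · ·
    · · · · · █ · · · · ·
    · · · · · · · · · · ·
    · · · · · · · · · · ·
    · · · · · · · · · · ·
    · · · · · · · · · · ·
    · · · · · · · · · · ·
T3:
  2·area = 8  (B↔C swapped to make it positive)
  edge (10, 12)→(6, 10): d=(-4,-2) inclusive
  edge (6, 10)→(10, 10): d=(4,0) inclusive
  edge (10, 10)→(10, 12): d=(0,2) inclusive
    (4,5)@(9, 11): e=[2,4,2] → █
    (5,5)@(11, 11): e=[6,4,-2] → ·
    (4,6)@(9, 13): e=[-6,12,2] → ·
  covered (1 px):
    · · · · · · · · · · ·
    · · · · · · · · · · ·
    · · · · · · · · · · ·
    · · · · · · · · · · ·
    · · · · · · · · · · ·
    · · · · █ · · · · · ·
    · · · · · · · · · · ·
    · · · · · · · · · · ·
    · · · · · · · · · · ·
    · · · · · · · · · · ·
    · · · · · · · · · · ·

Z-buffer (winner per pixel, '.' = empty):
  . . . . . . . . . . .
  . . . . . . . 0 . . .
  . . . . . 0 0 1 1 1 .
  . . . 0 1 1 1 1 1 . .
  . . 0 0 1 1 1 1 0 . .
  . . . . 1 1 1 0 0 0 .
  . . . . 1 1 . . . . .
  . . . . 1 . . . . . .
  . . . . . . . . . . .
  . . . . . . . . . . .
  . . . . . . . . . . .

Answer: 0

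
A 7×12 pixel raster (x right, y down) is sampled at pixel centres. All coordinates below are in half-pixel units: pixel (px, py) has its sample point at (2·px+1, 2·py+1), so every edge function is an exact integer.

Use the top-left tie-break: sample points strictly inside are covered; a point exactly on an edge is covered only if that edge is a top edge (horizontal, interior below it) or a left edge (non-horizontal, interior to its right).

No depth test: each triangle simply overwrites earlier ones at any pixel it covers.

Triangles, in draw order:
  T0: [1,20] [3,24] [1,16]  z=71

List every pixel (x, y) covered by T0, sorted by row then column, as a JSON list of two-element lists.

T0:
  2·area = 8  (B↔C swapped to make it positive)
  edge (1, 20)→(1, 16): d=(0,-4) top-left  bias=+0
  edge (1, 16)→(3, 24): d=(2,8) right/bottom  bias=-1
  edge (3, 24)→(1, 20): d=(-2,-4) top-left  bias=+0
    (0,0)@(1, 1): e=[0,-30,38] → ·  [on edge]
    (0,1)@(1, 3): e=[0,-26,34] → ·  [on edge]
    (0,2)@(1, 5): e=[0,-22,30] → ·  [on edge]
    (0,3)@(1, 7): e=[0,-18,26] → ·  [on edge]
    (0,4)@(1, 9): e=[0,-14,22] → ·  [on edge]
    (0,5)@(1, 11): e=[0,-10,18] → ·  [on edge]
    (0,6)@(1, 13): e=[0,-6,14] → ·  [on edge]
    (0,7)@(1, 15): e=[0,-2,10] → ·  [on edge]
    (0,8)@(1, 17): e=[0,2,6] → #  [on edge]
    (1,8)@(3, 17): e=[8,-14,14] → ·
    (0,9)@(1, 19): e=[0,6,2] → #  [on edge]
    (1,9)@(3, 19): e=[8,-10,10] → ·
    (0,10)@(1, 21): e=[0,10,-2] → ·  [on edge]
    (0,11)@(1, 23): e=[0,14,-6] → ·  [on edge]
  covered (2 px):
    · · · · · · ·
    · · · · · · ·
    · · · · · · ·
    · · · · · · ·
    · · · · · · ·
    · · · · · · ·
    · · · · · · ·
    · · · · · · ·
    # · · · · · ·
    # · · · · · ·
    · · · · · · ·
    · · · · · · ·

Answer: [[0,8],[0,9]]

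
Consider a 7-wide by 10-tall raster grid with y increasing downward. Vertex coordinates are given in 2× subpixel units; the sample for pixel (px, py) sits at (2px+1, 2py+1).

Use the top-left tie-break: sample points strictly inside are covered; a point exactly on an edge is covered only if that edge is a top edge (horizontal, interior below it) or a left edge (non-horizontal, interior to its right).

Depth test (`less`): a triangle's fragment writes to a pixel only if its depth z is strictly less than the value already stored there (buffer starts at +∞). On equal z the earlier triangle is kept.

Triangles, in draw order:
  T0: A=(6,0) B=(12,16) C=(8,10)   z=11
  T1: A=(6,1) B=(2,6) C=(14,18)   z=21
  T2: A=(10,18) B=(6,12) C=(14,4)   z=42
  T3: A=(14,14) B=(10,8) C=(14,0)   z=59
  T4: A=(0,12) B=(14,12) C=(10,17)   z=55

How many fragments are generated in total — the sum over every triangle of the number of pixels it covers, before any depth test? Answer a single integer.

T0:
  2·area = 28
  edge (6, 0)→(12, 16): d=(6,16) right/bottom  bias=-1
  edge (12, 16)→(8, 10): d=(-4,-6) top-left  bias=+0
  edge (8, 10)→(6, 0): d=(-2,-10) top-left  bias=+0
    (3,1)@(7, 3): e=[2,22,4] → #
    (4,1)@(9, 3): e=[-30,34,24] → ·
    (3,2)@(7, 5): e=[14,14,0] → #  [on edge]
    (4,2)@(9, 5): e=[-18,26,20] → ·
    (3,3)@(7, 7): e=[26,6,-4] → ·
    (4,4)@(9, 9): e=[6,10,12] → #
    (5,4)@(11, 9): e=[-26,22,32] → ·
    (4,5)@(9, 11): e=[18,2,8] → #
    (5,5)@(11, 11): e=[-14,14,28] → ·
    (4,6)@(9, 13): e=[30,-6,4] → ·
    (4,7)@(9, 15): e=[42,-14,0] → ·  [on edge]
  covered (4 px):
    · · · · · · ·
    · · · # · · ·
    · · · # · · ·
    · · · · · · ·
    · · · · # · ·
    · · · · # · ·
    · · · · · · ·
    · · · · · · ·
    · · · · · · ·
    · · · · · · ·
T1:
  2·area = 108  (B↔C swapped to make it positive)
  edge (6, 1)→(14, 18): d=(8,17) right/bottom  bias=-1
  edge (14, 18)→(2, 6): d=(-12,-12) top-left  bias=+0
  edge (2, 6)→(6, 1): d=(4,-5) top-left  bias=+0
    (2,1)@(5, 3): e=[33,72,3] → #
    (3,1)@(7, 3): e=[-1,96,13] → ·
    (0,2)@(1, 5): e=[117,0,-9] → ·  [on edge]
    (1,2)@(3, 5): e=[83,24,1] → #
    (3,2)@(7, 5): e=[15,72,21] → #
    (4,2)@(9, 5): e=[-19,96,31] → ·
    (1,3)@(3, 7): e=[99,0,9] → #  [on edge]
    (4,3)@(9, 7): e=[-3,72,39] → ·
    (1,4)@(3, 9): e=[115,-24,17] → ·
    (2,4)@(5, 9): e=[81,0,27] → #  [on edge]
    (4,4)@(9, 9): e=[13,48,47] → #
    (5,4)@(11, 9): e=[-21,72,57] → ·
    (3,5)@(7, 11): e=[63,0,45] → #  [on edge]
    (4,6)@(9, 13): e=[45,0,63] → #  [on edge]
    (5,7)@(11, 15): e=[27,0,81] → #  [on edge]
    (6,8)@(13, 17): e=[9,0,99] → #  [on edge]
  covered (16 px):
    · · · · · · ·
    · · # · · · ·
    · # # # · · ·
    · # # # · · ·
    · · # # # · ·
    · · · # # · ·
    · · · · # # ·
    · · · · · # ·
    · · · · · · #
    · · · · · · ·
T2:
  2·area = 80
  edge (10, 18)→(6, 12): d=(-4,-6) top-left  bias=+0
  edge (6, 12)→(14, 4): d=(8,-8) top-left  bias=+0
  edge (14, 4)→(10, 18): d=(-4,14) right/bottom  bias=-1
    (6,2)@(13, 5): e=[70,0,10] → #  [on edge]
    (5,3)@(11, 7): e=[50,0,30] → #  [on edge]
    (4,4)@(9, 9): e=[30,0,50] → #  [on edge]
    (6,4)@(13, 9): e=[54,32,-6] → ·
    (3,5)@(7, 11): e=[10,0,70] → #  [on edge]
    (6,5)@(13, 11): e=[46,48,-14] → ·
    (2,6)@(5, 13): e=[-10,0,90] → ·  [on edge]
    (3,6)@(7, 13): e=[2,16,62] → #
    (6,6)@(13, 13): e=[38,64,-22] → ·
    (1,7)@(3, 15): e=[-30,0,110] → ·  [on edge]
    (3,7)@(7, 15): e=[-6,32,54] → ·
    (4,7)@(9, 15): e=[6,48,26] → #
    (0,8)@(1, 17): e=[-50,0,130] → ·  [on edge]
  covered (12 px):
    · · · · · · ·
    · · · · · · ·
    · · · · · · #
    · · · · · # #
    · · · · # # ·
    · · · # # # ·
    · · · # # # ·
    · · · · # · ·
    · · · · · · ·
    · · · · · · ·
T3:
  2·area = 56
  edge (14, 14)→(10, 8): d=(-4,-6) top-left  bias=+0
  edge (10, 8)→(14, 0): d=(4,-8) top-left  bias=+0
  edge (14, 0)→(14, 14): d=(0,14) right/bottom  bias=-1
    (6,1)@(13, 3): e=[38,4,14] → #
    (6,2)@(13, 5): e=[30,12,14] → #
    (5,3)@(11, 7): e=[10,4,42] → #
    (5,4)@(11, 9): e=[2,12,42] → #
    (5,5)@(11, 11): e=[-6,20,42] → ·
    (6,5)@(13, 11): e=[6,36,14] → #
    (6,6)@(13, 13): e=[-2,44,14] → ·
  covered (7 px):
    · · · · · · ·
    · · · · · · #
    · · · · · · #
    · · · · · # #
    · · · · · # #
    · · · · · · #
    · · · · · · ·
    · · · · · · ·
    · · · · · · ·
    · · · · · · ·
T4:
  2·area = 70
  edge (0, 12)→(14, 12): d=(14,0) top-left  bias=+0
  edge (14, 12)→(10, 17): d=(-4,5) right/bottom  bias=-1
  edge (10, 17)→(0, 12): d=(-10,-5) top-left  bias=+0
    (1,6)@(3, 13): e=[14,51,5] → #
    (2,6)@(5, 13): e=[14,41,15] → #
    (3,6)@(7, 13): e=[14,31,25] → #
    (4,6)@(9, 13): e=[14,21,35] → #
    (5,6)@(11, 13): e=[14,11,45] → #
    (6,6)@(13, 13): e=[14,1,55] → #
    (1,7)@(3, 15): e=[42,43,-15] → ·
    (2,7)@(5, 15): e=[42,33,-5] → ·
    (3,7)@(7, 15): e=[42,23,5] → #
    (6,7)@(13, 15): e=[42,-7,35] → ·
    (3,8)@(7, 17): e=[70,15,-15] → ·
    (4,8)@(9, 17): e=[70,5,-5] → ·
  covered (9 px):
    · · · · · · ·
    · · · · · · ·
    · · · · · · ·
    · · · · · · ·
    · · · · · · ·
    · · · · · · ·
    · # # # # # #
    · · · # # # ·
    · · · · · · ·
    · · · · · · ·

Final: 48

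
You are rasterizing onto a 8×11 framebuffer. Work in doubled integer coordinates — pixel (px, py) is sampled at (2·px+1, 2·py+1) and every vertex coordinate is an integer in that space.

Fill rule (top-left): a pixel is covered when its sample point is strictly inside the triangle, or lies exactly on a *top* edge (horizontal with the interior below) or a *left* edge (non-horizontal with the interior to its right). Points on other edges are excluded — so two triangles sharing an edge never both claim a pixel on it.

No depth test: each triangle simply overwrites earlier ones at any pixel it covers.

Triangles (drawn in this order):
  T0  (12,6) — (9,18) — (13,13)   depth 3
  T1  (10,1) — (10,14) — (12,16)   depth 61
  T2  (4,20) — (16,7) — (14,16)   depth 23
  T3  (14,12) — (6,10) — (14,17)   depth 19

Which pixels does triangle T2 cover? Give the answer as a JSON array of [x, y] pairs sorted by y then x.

T0:
  2·area = 33  (B↔C swapped to make it positive)
  edge (12, 6)→(13, 13): d=(1,7) right/bottom  bias=-1
  edge (13, 13)→(9, 18): d=(-4,5) right/bottom  bias=-1
  edge (9, 18)→(12, 6): d=(3,-12) top-left  bias=+0
    (5,5)@(11, 11): e=[12,18,3] → #
    (6,5)@(13, 11): e=[-2,8,27] → ·
    (5,6)@(11, 13): e=[14,10,9] → #
    (6,6)@(13, 13): e=[0,0,33] → ·  [on edge]
    (5,7)@(11, 15): e=[16,2,15] → #
    (6,7)@(13, 15): e=[2,-8,39] → ·
    (5,8)@(11, 17): e=[18,-6,21] → ·
  covered (3 px):
    · · · · · · · ·
    · · · · · · · ·
    · · · · · · · ·
    · · · · · · · ·
    · · · · · · · ·
    · · · · · # · ·
    · · · · · # · ·
    · · · · · # · ·
    · · · · · · · ·
    · · · · · · · ·
    · · · · · · · ·
T1:
  2·area = 26  (B↔C swapped to make it positive)
  edge (10, 1)→(12, 16): d=(2,15) right/bottom  bias=-1
  edge (12, 16)→(10, 14): d=(-2,-2) top-left  bias=+0
  edge (10, 14)→(10, 1): d=(0,-13) top-left  bias=+0
    (0,2)@(1, 5): e=[143,0,-117] → ·  [on edge]
    (1,3)@(3, 7): e=[117,0,-91] → ·  [on edge]
    (2,4)@(5, 9): e=[91,0,-65] → ·  [on edge]
    (5,4)@(11, 9): e=[1,12,13] → #
    (6,4)@(13, 9): e=[-29,16,39] → ·
    (3,5)@(7, 11): e=[65,0,-39] → ·  [on edge]
    (5,5)@(11, 11): e=[5,8,13] → #
    (6,5)@(13, 11): e=[-25,12,39] → ·
    (4,6)@(9, 13): e=[39,0,-13] → ·  [on edge]
    (5,6)@(11, 13): e=[9,4,13] → #
    (6,6)@(13, 13): e=[-21,8,39] → ·
    (5,7)@(11, 15): e=[13,0,13] → #  [on edge]
    (6,8)@(13, 17): e=[-13,0,39] → ·  [on edge]
    (7,9)@(15, 19): e=[-39,0,65] → ·  [on edge]
  covered (4 px):
    · · · · · · · ·
    · · · · · · · ·
    · · · · · · · ·
    · · · · · · · ·
    · · · · · # · ·
    · · · · · # · ·
    · · · · · # · ·
    · · · · · # · ·
    · · · · · · · ·
    · · · · · · · ·
    · · · · · · · ·
T2:
  2·area = 82
  edge (4, 20)→(16, 7): d=(12,-13) top-left  bias=+0
  edge (16, 7)→(14, 16): d=(-2,9) right/bottom  bias=-1
  edge (14, 16)→(4, 20): d=(-10,4) right/bottom  bias=-1
    (7,4)@(15, 9): e=[11,5,66] → #
    (6,5)@(13, 11): e=[9,19,54] → #
    (5,6)@(11, 13): e=[7,33,42] → #
    (7,6)@(15, 13): e=[59,-3,26] → ·
    (4,7)@(9, 15): e=[5,47,30] → #
    (7,7)@(15, 15): e=[83,-7,6] → ·
    (3,8)@(7, 17): e=[3,61,18] → #
    (6,8)@(13, 17): e=[81,7,-6] → ·
    (2,9)@(5, 19): e=[1,75,6] → #
    (3,9)@(7, 19): e=[27,57,-2] → ·
    (4,9)@(9, 19): e=[53,39,-10] → ·
    (5,9)@(11, 19): e=[79,21,-18] → ·
  covered (12 px):
    · · · · · · · ·
    · · · · · · · ·
    · · · · · · · ·
    · · · · · · · ·
    · · · · · · · #
    · · · · · · # #
    · · · · · # # ·
    · · · · # # # ·
    · · · # # # · ·
    · · # · · · · ·
    · · · · · · · ·
T3:
  2·area = 40  (B↔C swapped to make it positive)
  edge (14, 12)→(14, 17): d=(0,5) right/bottom  bias=-1
  edge (14, 17)→(6, 10): d=(-8,-7) top-left  bias=+0
  edge (6, 10)→(14, 12): d=(8,2) right/bottom  bias=-1
    (4,5)@(9, 11): e=[25,13,2] → #
    (5,5)@(11, 11): e=[15,27,-2] → ·
    (4,6)@(9, 13): e=[25,-3,18] → ·
    (5,6)@(11, 13): e=[15,11,14] → #
    (6,6)@(13, 13): e=[5,25,10] → #
    (7,6)@(15, 13): e=[-5,39,6] → ·
    (5,7)@(11, 15): e=[15,-5,30] → ·
    (6,7)@(13, 15): e=[5,9,26] → #
    (7,7)@(15, 15): e=[-5,23,22] → ·
    (6,8)@(13, 17): e=[5,-7,42] → ·
  covered (4 px):
    · · · · · · · ·
    · · · · · · · ·
    · · · · · · · ·
    · · · · · · · ·
    · · · · · · · ·
    · · · · # · · ·
    · · · · · # # ·
    · · · · · · # ·
    · · · · · · · ·
    · · · · · · · ·
    · · · · · · · ·

Answer: [[7,4],[6,5],[7,5],[5,6],[6,6],[4,7],[5,7],[6,7],[3,8],[4,8],[5,8],[2,9]]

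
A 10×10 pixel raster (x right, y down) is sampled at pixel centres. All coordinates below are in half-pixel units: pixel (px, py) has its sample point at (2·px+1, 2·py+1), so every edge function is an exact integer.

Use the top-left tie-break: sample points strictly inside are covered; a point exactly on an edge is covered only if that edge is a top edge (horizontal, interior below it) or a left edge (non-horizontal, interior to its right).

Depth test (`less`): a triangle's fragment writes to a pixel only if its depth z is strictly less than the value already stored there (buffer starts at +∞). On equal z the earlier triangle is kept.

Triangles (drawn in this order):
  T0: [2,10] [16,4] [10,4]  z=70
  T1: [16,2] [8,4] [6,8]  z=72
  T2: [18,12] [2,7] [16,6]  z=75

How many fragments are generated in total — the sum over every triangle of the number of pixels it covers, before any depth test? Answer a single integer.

T0:
  2·area = 36  (B↔C swapped to make it positive)
  edge (2, 10)→(10, 4): d=(8,-6) top-left  bias=+0
  edge (10, 4)→(16, 4): d=(6,0) top-left  bias=+0
  edge (16, 4)→(2, 10): d=(-14,6) right/bottom  bias=-1
    (4,2)@(9, 5): e=[2,6,28] → █
    (5,2)@(11, 5): e=[14,6,16] → █
    (6,2)@(13, 5): e=[26,6,4] → █
    (7,2)@(15, 5): e=[38,6,-8] → ·
    (3,3)@(7, 7): e=[6,18,12] → █
    (4,3)@(9, 7): e=[18,18,0] → ·  [on edge]
    (5,3)@(11, 7): e=[30,18,-12] → ·
    (6,3)@(13, 7): e=[42,18,-24] → ·
    (3,4)@(7, 9): e=[22,30,-16] → ·
  covered (4 px):
    · · · · · · · · · ·
    · · · · · · · · · ·
    · · · · █ █ █ · · ·
    · · · █ · · · · · ·
    · · · · · · · · · ·
    · · · · · · · · · ·
    · · · · · · · · · ·
    · · · · · · · · · ·
    · · · · · · · · · ·
    · · · · · · · · · ·
T1:
  2·area = 28  (B↔C swapped to make it positive)
  edge (16, 2)→(6, 8): d=(-10,6) right/bottom  bias=-1
  edge (6, 8)→(8, 4): d=(2,-4) top-left  bias=+0
  edge (8, 4)→(16, 2): d=(8,-2) top-left  bias=+0
    (6,1)@(13, 3): e=[8,18,2] → █
    (7,1)@(15, 3): e=[-4,26,6] → ·
    (4,2)@(9, 5): e=[12,6,10] → █
    (5,2)@(11, 5): e=[0,14,14] → ·  [on edge]
    (6,2)@(13, 5): e=[-12,22,18] → ·
    (3,3)@(7, 7): e=[4,2,22] → █
    (4,3)@(9, 7): e=[-8,10,26] → ·
    (3,4)@(7, 9): e=[-16,6,38] → ·
    (0,5)@(1, 11): e=[0,-14,42] → ·  [on edge]
  covered (3 px):
    · · · · · · · · · ·
    · · · · · · █ · · ·
    · · · · █ · · · · ·
    · · · █ · · · · · ·
    · · · · · · · · · ·
    · · · · · · · · · ·
    · · · · · · · · · ·
    · · · · · · · · · ·
    · · · · · · · · · ·
    · · · · · · · · · ·
T2:
  2·area = 86
  edge (18, 12)→(2, 7): d=(-16,-5) top-left  bias=+0
  edge (2, 7)→(16, 6): d=(14,-1) top-left  bias=+0
  edge (16, 6)→(18, 12): d=(2,6) right/bottom  bias=-1
    (7,1)@(15, 3): e=[129,-43,0] → ·  [on edge]
    (1,3)@(3, 7): e=[5,1,80] → █
    (2,3)@(5, 7): e=[15,3,68] → █
    (3,3)@(7, 7): e=[25,5,56] → █
    (4,3)@(9, 7): e=[35,7,44] → █
    (5,3)@(11, 7): e=[45,9,32] → █
    (6,3)@(13, 7): e=[55,11,20] → █
    (7,3)@(15, 7): e=[65,13,8] → █
    (8,3)@(17, 7): e=[75,15,-4] → ·
    (1,4)@(3, 9): e=[-27,29,84] → ·
    (2,4)@(5, 9): e=[-17,31,72] → ·
    (3,4)@(7, 9): e=[-7,33,60] → ·
    (8,4)@(17, 9): e=[43,43,0] → ·  [on edge]
    (9,7)@(19, 15): e=[-43,129,0] → ·  [on edge]
  covered (13 px):
    · · · · · · · · · ·
    · · · · · · · · · ·
    · · · · · · · · · ·
    · █ █ █ █ █ █ █ · ·
    · · · · █ █ █ █ · ·
    · · · · · · · █ █ ·
    · · · · · · · · · ·
    · · · · · · · · · ·
    · · · · · · · · · ·
    · · · · · · · · · ·

Answer: 20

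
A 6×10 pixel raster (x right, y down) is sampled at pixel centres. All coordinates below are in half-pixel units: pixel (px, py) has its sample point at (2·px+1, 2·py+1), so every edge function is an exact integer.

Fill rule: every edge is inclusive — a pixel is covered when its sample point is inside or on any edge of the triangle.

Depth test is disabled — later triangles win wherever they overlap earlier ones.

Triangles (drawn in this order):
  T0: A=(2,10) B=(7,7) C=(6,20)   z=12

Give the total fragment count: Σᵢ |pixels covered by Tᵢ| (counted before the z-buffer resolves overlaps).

T0:
  2·area = 62
  edge (2, 10)→(7, 7): d=(5,-3) inclusive
  edge (7, 7)→(6, 20): d=(-1,13) inclusive
  edge (6, 20)→(2, 10): d=(-4,-10) inclusive
    (3,3)@(7, 7): e=[0,0,62] → █  [on edge]
    (4,3)@(9, 7): e=[6,-26,82] → ·
    (2,4)@(5, 9): e=[4,24,34] → █
    (3,4)@(7, 9): e=[10,-2,54] → ·
    (1,5)@(3, 11): e=[8,48,6] → █
    (3,5)@(7, 11): e=[20,-4,46] → ·
    (1,6)@(3, 13): e=[18,46,-2] → ·
    (2,6)@(5, 13): e=[24,20,18] → █
    (3,6)@(7, 13): e=[30,-6,38] → ·
    (2,7)@(5, 15): e=[34,18,10] → █
    (3,7)@(7, 15): e=[40,-8,30] → ·
    (2,8)@(5, 17): e=[44,16,2] → █
  covered (7 px):
    · · · · · ·
    · · · · · ·
    · · · · · ·
    · · · █ · ·
    · · █ · · ·
    · █ █ · · ·
    · · █ · · ·
    · · █ · · ·
    · · █ · · ·
    · · · · · ·

Result: 7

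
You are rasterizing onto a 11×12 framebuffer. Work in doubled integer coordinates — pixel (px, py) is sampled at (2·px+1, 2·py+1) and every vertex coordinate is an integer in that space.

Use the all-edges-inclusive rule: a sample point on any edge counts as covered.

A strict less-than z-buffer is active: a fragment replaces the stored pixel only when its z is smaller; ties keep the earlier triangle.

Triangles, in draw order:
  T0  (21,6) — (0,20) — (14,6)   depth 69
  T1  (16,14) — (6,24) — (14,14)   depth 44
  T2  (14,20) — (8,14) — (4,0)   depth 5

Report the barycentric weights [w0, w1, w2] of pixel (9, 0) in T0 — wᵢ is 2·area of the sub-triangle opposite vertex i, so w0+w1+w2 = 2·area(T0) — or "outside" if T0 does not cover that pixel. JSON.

T0:
  2·area = 98
  edge (21, 6)→(0, 20): d=(-21,14) inclusive
  edge (0, 20)→(14, 6): d=(14,-14) inclusive
  edge (14, 6)→(21, 6): d=(7,0) inclusive
    (9,0)@(19, 1): e=[133,0,-35] → .  [on edge]
    (8,1)@(17, 3): e=[119,0,-21] → .  [on edge]
    (7,2)@(15, 5): e=[105,0,-7] → .  [on edge]
    (6,3)@(13, 7): e=[91,0,7] → X  [on edge]
    (7,3)@(15, 7): e=[63,28,7] → X
    (8,3)@(17, 7): e=[35,56,7] → X
    (9,3)@(19, 7): e=[7,84,7] → X
    (10,3)@(21, 7): e=[-21,112,7] → .
    (5,4)@(11, 9): e=[77,0,21] → X  [on edge]
    (8,4)@(17, 9): e=[-7,84,21] → .
    (9,4)@(19, 9): e=[-35,112,21] → .
    (4,5)@(9, 11): e=[63,0,35] → X  [on edge]
    (3,6)@(7, 13): e=[49,0,49] → X  [on edge]
    (2,7)@(5, 15): e=[35,0,63] → X  [on edge]
    (1,8)@(3, 17): e=[21,0,77] → X  [on edge]
    (0,9)@(1, 19): e=[7,0,91] → X  [on edge]
  covered (16 px):
    . . . . . . . . . . .
    . . . . . . . . . . .
    . . . . . . . . . . .
    . . . . . . X X X X .
    . . . . . X X X . . .
    . . . . X X X . . . .
    . . . X X . . . . . .
    . . X X . . . . . . .
    . X . . . . . . . . .
    X . . . . . . . . . .
    . . . . . . . . . . .
    . . . . . . . . . . .
T1:
  2·area = 20
  edge (16, 14)→(6, 24): d=(-10,10) inclusive
  edge (6, 24)→(14, 14): d=(8,-10) inclusive
  edge (14, 14)→(16, 14): d=(2,0) inclusive
    (10,4)@(21, 9): e=[0,30,-10] → .  [on edge]
    (9,5)@(19, 11): e=[0,26,-6] → .  [on edge]
    (8,6)@(17, 13): e=[0,22,-2] → .  [on edge]
    (7,7)@(15, 15): e=[0,18,2] → X  [on edge]
    (8,7)@(17, 15): e=[-20,38,2] → .
    (6,8)@(13, 17): e=[0,14,6] → X  [on edge]
    (7,8)@(15, 17): e=[-20,34,6] → .
    (5,9)@(11, 19): e=[0,10,10] → X  [on edge]
    (6,9)@(13, 19): e=[-20,30,10] → .
    (4,10)@(9, 21): e=[0,6,14] → X  [on edge]
    (5,10)@(11, 21): e=[-20,26,14] → .
    (3,11)@(7, 23): e=[0,2,18] → X  [on edge]
  covered (5 px):
    . . . . . . . . . . .
    . . . . . . . . . . .
    . . . . . . . . . . .
    . . . . . . . . . . .
    . . . . . . . . . . .
    . . . . . . . . . . .
    . . . . . . . . . . .
    . . . . . . . X . . .
    . . . . . . X . . . .
    . . . . . X . . . . .
    . . . . X . . . . . .
    . . . X . . . . . . .
T2:
  2·area = 60
  edge (14, 20)→(8, 14): d=(-6,-6) inclusive
  edge (8, 14)→(4, 0): d=(-4,-14) inclusive
  edge (4, 0)→(14, 20): d=(10,20) inclusive
    (2,1)@(5, 3): e=[48,2,10] → X
    (3,1)@(7, 3): e=[60,30,-30] → .
    (2,2)@(5, 5): e=[36,-6,30] → .
    (0,3)@(1, 7): e=[0,-70,130] → .  [on edge]
    (3,3)@(7, 7): e=[36,14,10] → X
    (4,3)@(9, 7): e=[48,42,-30] → .
    (1,4)@(3, 9): e=[0,-50,110] → .  [on edge]
    (3,4)@(7, 9): e=[24,6,30] → X
    (4,4)@(9, 9): e=[36,34,-10] → .
    (2,5)@(5, 11): e=[0,-30,90] → .  [on edge]
    (3,5)@(7, 11): e=[12,-2,50] → .
    (4,5)@(9, 11): e=[24,26,10] → X
    (3,6)@(7, 13): e=[0,-10,70] → .  [on edge]
    (4,7)@(9, 15): e=[0,10,50] → X  [on edge]
    (5,8)@(11, 17): e=[0,30,30] → X  [on edge]
    (6,9)@(13, 19): e=[0,50,10] → X  [on edge]
    (7,10)@(15, 21): e=[0,70,-10] → .  [on edge]
    (8,11)@(17, 23): e=[0,90,-30] → .  [on edge]
  covered (9 px):
    . . . . . . . . . . .
    . . X . . . . . . . .
    . . . . . . . . . . .
    . . . X . . . . . . .
    . . . X . . . . . . .
    . . . . X . . . . . .
    . . . . X . . . . . .
    . . . . X X . . . . .
    . . . . . X . . . . .
    . . . . . . X . . . .
    . . . . . . . . . . .
    . . . . . . . . . . .

Answer: "outside"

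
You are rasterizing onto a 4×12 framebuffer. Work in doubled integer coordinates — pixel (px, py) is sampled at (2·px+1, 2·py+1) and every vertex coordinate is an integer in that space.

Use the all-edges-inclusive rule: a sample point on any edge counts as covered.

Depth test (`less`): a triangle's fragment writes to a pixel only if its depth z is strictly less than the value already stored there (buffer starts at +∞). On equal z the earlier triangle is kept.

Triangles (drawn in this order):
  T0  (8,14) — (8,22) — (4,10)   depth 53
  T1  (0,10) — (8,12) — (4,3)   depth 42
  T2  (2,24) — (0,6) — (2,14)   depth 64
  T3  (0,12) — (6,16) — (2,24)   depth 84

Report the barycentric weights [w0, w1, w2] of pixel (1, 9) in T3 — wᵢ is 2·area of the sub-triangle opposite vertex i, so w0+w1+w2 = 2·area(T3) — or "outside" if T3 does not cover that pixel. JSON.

T0:
  2·area = 32
  edge (8, 14)→(8, 22): d=(0,8) inclusive
  edge (8, 22)→(4, 10): d=(-4,-12) inclusive
  edge (4, 10)→(8, 14): d=(4,4) inclusive
    (0,0)@(1, 1): e=[56,0,-24] → ·  [on edge]
    (0,3)@(1, 7): e=[56,-24,0] → ·  [on edge]
    (1,3)@(3, 7): e=[40,0,-8] → ·  [on edge]
    (1,4)@(3, 9): e=[40,-8,0] → ·  [on edge]
    (2,5)@(5, 11): e=[24,8,0] → █  [on edge]
    (3,5)@(7, 11): e=[8,32,-8] → ·
    (2,6)@(5, 13): e=[24,0,8] → █  [on edge]
    (3,6)@(7, 13): e=[8,24,0] → █  [on edge]
    (2,7)@(5, 15): e=[24,-8,16] → ·
    (3,7)@(7, 15): e=[8,16,8] → █
    (3,8)@(7, 17): e=[8,8,16] → █
    (3,9)@(7, 19): e=[8,0,24] → █  [on edge]
  covered (6 px):
    · · · ·
    · · · ·
    · · · ·
    · · · ·
    · · · ·
    · · █ ·
    · · █ █
    · · · █
    · · · █
    · · · █
    · · · ·
    · · · ·
T1:
  2·area = 64  (B↔C swapped to make it positive)
  edge (0, 10)→(4, 3): d=(4,-7) inclusive
  edge (4, 3)→(8, 12): d=(4,9) inclusive
  edge (8, 12)→(0, 10): d=(-8,-2) inclusive
    (1,2)@(3, 5): e=[1,17,46] → █
    (2,2)@(5, 5): e=[15,-1,50] → ·
    (1,3)@(3, 7): e=[9,25,30] → █
    (2,3)@(5, 7): e=[23,7,34] → █
    (3,3)@(7, 7): e=[37,-11,38] → ·
    (0,4)@(1, 9): e=[3,51,10] → █
    (3,4)@(7, 9): e=[45,-3,22] → ·
    (0,5)@(1, 11): e=[11,59,-6] → ·
    (1,5)@(3, 11): e=[25,41,-2] → ·
    (2,5)@(5, 11): e=[39,23,2] → █
    (3,5)@(7, 11): e=[53,5,6] → █
    (2,6)@(5, 13): e=[47,31,-14] → ·
  covered (8 px):
    · · · ·
    · · · ·
    · █ · ·
    · █ █ ·
    █ █ █ ·
    · · █ █
    · · · ·
    · · · ·
    · · · ·
    · · · ·
    · · · ·
    · · · ·
T2:
  2·area = 20
  edge (2, 24)→(0, 6): d=(-2,-18) inclusive
  edge (0, 6)→(2, 14): d=(2,8) inclusive
  edge (2, 14)→(2, 24): d=(0,10) inclusive
    (0,5)@(1, 11): e=[8,2,10] → █
    (1,5)@(3, 11): e=[44,-14,-10] → ·
    (0,6)@(1, 13): e=[4,6,10] → █
    (1,6)@(3, 13): e=[40,-10,-10] → ·
    (0,7)@(1, 15): e=[0,10,10] → █  [on edge]
    (1,7)@(3, 15): e=[36,-6,-10] → ·
    (0,8)@(1, 17): e=[-4,14,10] → ·
  covered (3 px):
    · · · ·
    · · · ·
    · · · ·
    · · · ·
    · · · ·
    █ · · ·
    █ · · ·
    █ · · ·
    · · · ·
    · · · ·
    · · · ·
    · · · ·
T3:
  2·area = 64
  edge (0, 12)→(6, 16): d=(6,4) inclusive
  edge (6, 16)→(2, 24): d=(-4,8) inclusive
  edge (2, 24)→(0, 12): d=(-2,-12) inclusive
    (0,6)@(1, 13): e=[2,52,10] → █
    (1,6)@(3, 13): e=[-6,36,34] → ·
    (0,7)@(1, 15): e=[14,44,6] → █
    (1,7)@(3, 15): e=[6,28,30] → █
    (2,7)@(5, 15): e=[-2,12,54] → ·
    (0,8)@(1, 17): e=[26,36,2] → █
    (2,8)@(5, 17): e=[10,4,50] → █
    (3,8)@(7, 17): e=[2,-12,74] → ·
    (0,9)@(1, 19): e=[38,28,-2] → ·
    (1,9)@(3, 19): e=[30,12,22] → █
    (2,9)@(5, 19): e=[22,-4,46] → ·
    (1,10)@(3, 21): e=[42,4,18] → █
  covered (8 px):
    · · · ·
    · · · ·
    · · · ·
    · · · ·
    · · · ·
    · · · ·
    █ · · ·
    █ █ · ·
    █ █ █ ·
    · █ · ·
    · █ · ·
    · · · ·

Final: [12,22,30]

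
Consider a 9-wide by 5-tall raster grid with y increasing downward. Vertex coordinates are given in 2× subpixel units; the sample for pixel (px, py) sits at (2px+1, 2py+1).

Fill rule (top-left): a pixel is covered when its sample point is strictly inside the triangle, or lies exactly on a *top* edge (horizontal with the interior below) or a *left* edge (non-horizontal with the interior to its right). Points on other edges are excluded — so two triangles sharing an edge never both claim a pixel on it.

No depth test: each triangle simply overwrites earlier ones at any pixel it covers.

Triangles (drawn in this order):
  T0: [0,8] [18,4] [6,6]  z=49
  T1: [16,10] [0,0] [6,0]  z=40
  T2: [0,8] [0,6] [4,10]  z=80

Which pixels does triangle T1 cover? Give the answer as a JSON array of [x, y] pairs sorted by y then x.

T0:
  2·area = 12  (B↔C swapped to make it positive)
  edge (0, 8)→(6, 6): d=(6,-2) top-left  bias=+0
  edge (6, 6)→(18, 4): d=(12,-2) top-left  bias=+0
  edge (18, 4)→(0, 8): d=(-18,4) right/bottom  bias=-1
    (7,1)@(15, 3): e=[0,-18,30] → ·  [on edge]
    (4,2)@(9, 5): e=[0,-6,18] → ·  [on edge]
    (6,2)@(13, 5): e=[8,2,2] → █
    (7,2)@(15, 5): e=[12,6,-6] → ·
    (1,3)@(3, 7): e=[0,6,6] → █  [on edge]
    (2,3)@(5, 7): e=[4,10,-2] → ·
    (6,3)@(13, 7): e=[20,26,-34] → ·
    (1,4)@(3, 9): e=[12,30,-30] → ·
  covered (2 px):
    · · · · · · · · ·
    · · · · · · · · ·
    · · · · · · █ · ·
    · █ · · · · · · ·
    · · · · · · · · ·
T1:
  2·area = 60
  edge (16, 10)→(0, 0): d=(-16,-10) top-left  bias=+0
  edge (0, 0)→(6, 0): d=(6,0) top-left  bias=+0
  edge (6, 0)→(16, 10): d=(10,10) right/bottom  bias=-1
    (1,0)@(3, 1): e=[14,6,40] → █
    (2,0)@(5, 1): e=[34,6,20] → █
    (3,0)@(7, 1): e=[54,6,0] → ·  [on edge]
    (1,1)@(3, 3): e=[-18,18,60] → ·
    (2,1)@(5, 3): e=[2,18,40] → █
    (3,1)@(7, 3): e=[22,18,20] → █
    (4,1)@(9, 3): e=[42,18,0] → ·  [on edge]
    (2,2)@(5, 5): e=[-30,30,60] → ·
    (3,2)@(7, 5): e=[-10,30,40] → ·
    (4,2)@(9, 5): e=[10,30,20] → █
    (5,2)@(11, 5): e=[30,30,0] → ·  [on edge]
    (4,3)@(9, 7): e=[-22,42,40] → ·
    (6,3)@(13, 7): e=[18,42,0] → ·  [on edge]
    (7,4)@(15, 9): e=[6,54,0] → ·  [on edge]
  covered (5 px):
    · █ █ · · · · · ·
    · · █ █ · · · · ·
    · · · · █ · · · ·
    · · · · · · · · ·
    · · · · · · · · ·
T2:
  2·area = 8
  edge (0, 8)→(0, 6): d=(0,-2) top-left  bias=+0
  edge (0, 6)→(4, 10): d=(4,4) right/bottom  bias=-1
  edge (4, 10)→(0, 8): d=(-4,-2) top-left  bias=+0
    (0,3)@(1, 7): e=[2,0,6] → ·  [on edge]
    (1,4)@(3, 9): e=[6,0,2] → ·  [on edge]
  covered (0 px):
    · · · · · · · · ·
    · · · · · · · · ·
    · · · · · · · · ·
    · · · · · · · · ·
    · · · · · · · · ·

Result: [[1,0],[2,0],[2,1],[3,1],[4,2]]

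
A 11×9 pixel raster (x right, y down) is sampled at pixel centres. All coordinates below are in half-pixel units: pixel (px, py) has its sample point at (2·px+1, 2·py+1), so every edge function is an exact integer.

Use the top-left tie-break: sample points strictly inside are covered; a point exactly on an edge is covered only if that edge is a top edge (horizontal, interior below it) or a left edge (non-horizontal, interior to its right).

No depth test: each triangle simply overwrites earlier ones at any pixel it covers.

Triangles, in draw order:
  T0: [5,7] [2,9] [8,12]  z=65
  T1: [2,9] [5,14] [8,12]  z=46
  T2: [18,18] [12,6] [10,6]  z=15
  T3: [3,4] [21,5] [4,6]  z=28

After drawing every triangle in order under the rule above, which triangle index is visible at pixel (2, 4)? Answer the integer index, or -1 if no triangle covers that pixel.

T0:
  2·area = 21  (B↔C swapped to make it positive)
  edge (5, 7)→(8, 12): d=(3,5) right/bottom  bias=-1
  edge (8, 12)→(2, 9): d=(-6,-3) top-left  bias=+0
  edge (2, 9)→(5, 7): d=(3,-2) top-left  bias=+0
    (5,1)@(11, 3): e=[-42,63,0] → ·  [on edge]
    (2,3)@(5, 7): e=[0,21,0] → ·  [on edge]
    (1,4)@(3, 9): e=[16,3,2] → █
    (2,4)@(5, 9): e=[6,9,6] → █
    (3,4)@(7, 9): e=[-4,15,10] → ·
    (1,5)@(3, 11): e=[22,-9,8] → ·
    (2,5)@(5, 11): e=[12,-3,12] → ·
    (3,5)@(7, 11): e=[2,3,16] → █
    (4,5)@(9, 11): e=[-8,9,20] → ·
    (3,6)@(7, 13): e=[8,-9,22] → ·
    (5,8)@(11, 17): e=[0,-21,42] → ·  [on edge]
  covered (3 px):
    · · · · · · · · · · ·
    · · · · · · · · · · ·
    · · · · · · · · · · ·
    · · · · · · · · · · ·
    · █ █ · · · · · · · ·
    · · · █ · · · · · · ·
    · · · · · · · · · · ·
    · · · · · · · · · · ·
    · · · · · · · · · · ·
T1:
  2·area = 21  (B↔C swapped to make it positive)
  edge (2, 9)→(8, 12): d=(6,3) right/bottom  bias=-1
  edge (8, 12)→(5, 14): d=(-3,2) right/bottom  bias=-1
  edge (5, 14)→(2, 9): d=(-3,-5) top-left  bias=+0
    (2,5)@(5, 11): e=[3,9,9] → █
    (3,5)@(7, 11): e=[-3,5,19] → ·
    (2,6)@(5, 13): e=[15,3,3] → █
    (3,6)@(7, 13): e=[9,-1,13] → ·
    (2,7)@(5, 15): e=[27,-3,-3] → ·
  covered (2 px):
    · · · · · · · · · · ·
    · · · · · · · · · · ·
    · · · · · · · · · · ·
    · · · · · · · · · · ·
    · · · · · · · · · · ·
    · · █ · · · · · · · ·
    · · █ · · · · · · · ·
    · · · · · · · · · · ·
    · · · · · · · · · · ·
T2:
  2·area = 24  (B↔C swapped to make it positive)
  edge (18, 18)→(10, 6): d=(-8,-12) top-left  bias=+0
  edge (10, 6)→(12, 6): d=(2,0) top-left  bias=+0
  edge (12, 6)→(18, 18): d=(6,12) right/bottom  bias=-1
    (5,3)@(11, 7): e=[4,2,18] → █
    (6,3)@(13, 7): e=[28,2,-6] → ·
    (5,4)@(11, 9): e=[-12,6,30] → ·
    (6,4)@(13, 9): e=[12,6,6] → █
    (7,4)@(15, 9): e=[36,6,-18] → ·
    (6,5)@(13, 11): e=[-4,10,18] → ·
    (7,6)@(15, 13): e=[4,14,6] → █
    (8,6)@(17, 13): e=[28,14,-18] → ·
    (7,7)@(15, 15): e=[-12,18,18] → ·
  covered (3 px):
    · · · · · · · · · · ·
    · · · · · · · · · · ·
    · · · · · · · · · · ·
    · · · · · █ · · · · ·
    · · · · · · █ · · · ·
    · · · · · · · · · · ·
    · · · · · · · █ · · ·
    · · · · · · · · · · ·
    · · · · · · · · · · ·
T3:
  2·area = 35
  edge (3, 4)→(21, 5): d=(18,1) right/bottom  bias=-1
  edge (21, 5)→(4, 6): d=(-17,1) right/bottom  bias=-1
  edge (4, 6)→(3, 4): d=(-1,-2) top-left  bias=+0
    (2,2)@(5, 5): e=[16,16,3] → █
    (3,2)@(7, 5): e=[14,14,7] → █
    (4,2)@(9, 5): e=[12,12,11] → █
    (5,2)@(11, 5): e=[10,10,15] → █
    (6,2)@(13, 5): e=[8,8,19] → █
    (7,2)@(15, 5): e=[6,6,23] → █
    (8,2)@(17, 5): e=[4,4,27] → █
    (9,2)@(19, 5): e=[2,2,31] → █
    (10,2)@(21, 5): e=[0,0,35] → ·  [on edge]
    (2,3)@(5, 7): e=[52,-18,1] → ·
    (3,3)@(7, 7): e=[50,-20,5] → ·
    (4,3)@(9, 7): e=[48,-22,9] → ·
  covered (8 px):
    · · · · · · · · · · ·
    · · · · · · · · · · ·
    · · █ █ █ █ █ █ █ █ ·
    · · · · · · · · · · ·
    · · · · · · · · · · ·
    · · · · · · · · · · ·
    · · · · · · · · · · ·
    · · · · · · · · · · ·
    · · · · · · · · · · ·

Z-buffer (winner per pixel, '.' = empty):
  . . . . . . . . . . .
  . . . . . . . . . . .
  . . 3 3 3 3 3 3 3 3 .
  . . . . . 2 . . . . .
  . 0 0 . . . 2 . . . .
  . . 1 0 . . . . . . .
  . . 1 . . . . 2 . . .
  . . . . . . . . . . .
  . . . . . . . . . . .

Final: 0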